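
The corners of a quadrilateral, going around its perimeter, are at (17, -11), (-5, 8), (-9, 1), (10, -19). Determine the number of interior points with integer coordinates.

260

The shoelace formula gives twice the area as |(17·8 − (-5)·(-11)) + ((-5)·1 − (-9)·8) + ((-9)·(-19) − 10·1) + (10·(-11) − 17·(-19))| = 522, so the area is 261.
Summing gcd(|Δx|,|Δy|) over the edges gives the boundary count: gcd(22,19) + gcd(4,7) + gcd(19,20) + gcd(7,8) = 1+1+1+1 = 4.
By Pick's theorem A = I + B/2 − 1, so I = 261 − 4/2 + 1 = 260.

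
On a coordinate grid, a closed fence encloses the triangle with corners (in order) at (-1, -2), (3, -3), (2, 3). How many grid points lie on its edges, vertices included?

The number of boundary lattice points is Σ gcd(|Δx|,|Δy|) = gcd(4,1) + gcd(1,6) + gcd(3,5) = 1+1+1 = 3.

3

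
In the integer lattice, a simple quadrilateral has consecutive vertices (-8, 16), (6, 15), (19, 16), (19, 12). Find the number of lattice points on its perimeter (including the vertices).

7

Summing gcd(|Δx|,|Δy|) over the edges gives the boundary count: gcd(14,1) + gcd(13,1) + gcd(0,4) + gcd(27,4) = 1+1+4+1 = 7.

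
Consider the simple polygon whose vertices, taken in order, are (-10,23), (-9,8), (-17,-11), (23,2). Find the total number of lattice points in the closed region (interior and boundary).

569

Using the shoelace formula, 2A = |[(-10)·8 − (-9)·23] + [(-9)·(-11) − (-17)·8] + [(-17)·2 − 23·(-11)] + [23·23 − (-10)·2]| = 1130, so the area is 565.
Summing gcd(|Δx|,|Δy|) over the edges gives the boundary count: gcd(1,15) + gcd(8,19) + gcd(40,13) + gcd(33,21) = 1+1+1+3 = 6.
Pick's theorem gives I = A − B/2 + 1 = 565 − 6/2 + 1 = 563, so the closed region contains I + B = 563 + 6 = 569 lattice points.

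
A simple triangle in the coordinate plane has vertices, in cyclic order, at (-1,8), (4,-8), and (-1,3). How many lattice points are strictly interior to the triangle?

By the shoelace formula, twice the signed area is |[(-1)·(-8) − 4·8] + [4·3 − (-1)·(-8)] + [(-1)·8 − (-1)·3]| = 25, so the area is 25/2.
The number of boundary lattice points is Σ gcd(|Δx|,|Δy|) = gcd(5,16) + gcd(5,11) + gcd(0,5) = 1+1+5 = 7.
Pick's theorem gives I = A − B/2 + 1 = 25/2 − 7/2 + 1 = 10.

10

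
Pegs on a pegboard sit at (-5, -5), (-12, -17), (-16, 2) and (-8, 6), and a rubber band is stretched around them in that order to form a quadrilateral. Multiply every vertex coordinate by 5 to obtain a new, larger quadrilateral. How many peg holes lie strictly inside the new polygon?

3496

Using the shoelace formula, 2A = |((-5)·(-17) − (-12)·(-5)) + ((-12)·2 − (-16)·(-17)) + ((-16)·6 − (-8)·2) + ((-8)·(-5) − (-5)·6)| = 281, so the area is 140.5.
Along each edge there are gcd(|Δx|,|Δy|)+1 lattice points, so counting each shared vertex once the boundary has gcd(7,12) + gcd(4,19) + gcd(8,4) + gcd(3,11) = 1+1+4+1 = 7.
Scaling by 5 multiplies the area by 5² = 25 (so the new area is 7025/2) and multiplies the boundary lattice-point count by 5, giving 35.
By Pick's theorem, the interior count of the dilated polygon is 7025/2 − 35/2 + 1 = 3496.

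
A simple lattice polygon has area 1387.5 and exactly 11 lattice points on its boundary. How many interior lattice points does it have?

Pick's theorem A = I + B/2 − 1 rearranges to I = A − B/2 + 1 = 1387.5 − 11/2 + 1 = 1383.

1383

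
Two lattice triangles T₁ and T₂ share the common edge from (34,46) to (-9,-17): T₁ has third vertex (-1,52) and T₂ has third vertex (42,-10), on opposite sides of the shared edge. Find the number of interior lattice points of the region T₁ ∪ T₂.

2683

The union is the simple quadrilateral with vertices (34,46), (-1,52), (-9,-17), (42,-10) in order.
The shoelace formula gives twice the area as |(34·52 − (-1)·46) + ((-1)·(-17) − (-9)·52) + ((-9)·(-10) − 42·(-17)) + (42·46 − 34·(-10))| = 5375, so the area is 5375/2.
The number of boundary lattice points is Σ gcd(|Δx|,|Δy|) = gcd(35,6) + gcd(8,69) + gcd(51,7) + gcd(8,56) = 1+1+1+8 = 11.
By Pick's theorem I = A − B/2 + 1 = 5375/2 − 11/2 + 1 = 2683.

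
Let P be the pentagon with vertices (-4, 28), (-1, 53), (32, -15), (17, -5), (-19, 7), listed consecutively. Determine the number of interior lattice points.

The shoelace formula gives twice the area as |[(-4)·53 − (-1)·28] + [(-1)·(-15) − 32·53] + [32·(-5) − 17·(-15)] + [17·7 − (-19)·(-5)] + [(-19)·28 − (-4)·7]| = 2250, so the area is 1125.
Along each edge there are gcd(|Δx|,|Δy|)+1 lattice points, so counting each shared vertex once the boundary has gcd(3,25) + gcd(33,68) + gcd(15,10) + gcd(36,12) + gcd(15,21) = 1+1+5+12+3 = 22.
Pick's theorem gives I = A − B/2 + 1 = 1125 − 22/2 + 1 = 1115.

1115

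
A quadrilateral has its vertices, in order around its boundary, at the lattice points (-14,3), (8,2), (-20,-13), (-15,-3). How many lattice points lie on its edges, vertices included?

8

Summing gcd(|Δx|,|Δy|) over the edges gives the boundary count: gcd(22,1) + gcd(28,15) + gcd(5,10) + gcd(1,6) = 1+1+5+1 = 8.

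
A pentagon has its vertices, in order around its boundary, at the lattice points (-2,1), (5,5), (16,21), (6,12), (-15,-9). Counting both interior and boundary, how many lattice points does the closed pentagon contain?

Using the shoelace formula, 2A = |((-2)·5 − 5·1) + (5·21 − 16·5) + (16·12 − 6·21) + (6·(-9) − (-15)·12) + ((-15)·1 − (-2)·(-9))| = 169, so the area is 169/2.
The number of boundary lattice points is Σ gcd(|Δx|,|Δy|) = gcd(7,4) + gcd(11,16) + gcd(10,9) + gcd(21,21) + gcd(13,10) = 1+1+1+21+1 = 25.
Pick's theorem gives I = A − B/2 + 1 = 169/2 − 25/2 + 1 = 73, so the closed region contains I + B = 73 + 25 = 98 lattice points.

98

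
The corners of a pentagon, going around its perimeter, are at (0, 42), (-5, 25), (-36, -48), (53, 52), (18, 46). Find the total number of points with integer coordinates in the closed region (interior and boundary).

The shoelace formula gives twice the area as |[0·25 − (-5)·42] + [(-5)·(-48) − (-36)·25] + [(-36)·52 − 53·(-48)] + [53·46 − 18·52] + [18·42 − 0·46]| = 4280, so the area is 2140.
The number of boundary lattice points is Σ gcd(|Δx|,|Δy|) = gcd(5,17) + gcd(31,73) + gcd(89,100) + gcd(35,6) + gcd(18,4) = 1+1+1+1+2 = 6.
Pick's theorem gives I = A − B/2 + 1 = 2140 − 6/2 + 1 = 2138, so the closed region contains I + B = 2138 + 6 = 2144 lattice points.

2144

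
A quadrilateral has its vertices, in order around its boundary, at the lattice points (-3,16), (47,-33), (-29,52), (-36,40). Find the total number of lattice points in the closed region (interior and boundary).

549

Using the shoelace formula, 2A = |((-3)·(-33) − 47·16) + (47·52 − (-29)·(-33)) + ((-29)·40 − (-36)·52) + ((-36)·16 − (-3)·40)| = 1090, so the area is 545.
The number of boundary lattice points is Σ gcd(|Δx|,|Δy|) = gcd(50,49) + gcd(76,85) + gcd(7,12) + gcd(33,24) = 1+1+1+3 = 6.
Pick's theorem gives I = A − B/2 + 1 = 545 − 6/2 + 1 = 543, so the closed region contains I + B = 543 + 6 = 549 lattice points.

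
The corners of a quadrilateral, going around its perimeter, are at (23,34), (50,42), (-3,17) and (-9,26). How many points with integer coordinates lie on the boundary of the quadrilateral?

Along each edge there are gcd(|Δx|,|Δy|)+1 lattice points, so counting each shared vertex once the boundary has gcd(27,8) + gcd(53,25) + gcd(6,9) + gcd(32,8) = 1+1+3+8 = 13.

13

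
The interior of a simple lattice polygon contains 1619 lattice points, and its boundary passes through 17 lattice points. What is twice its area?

By Pick's theorem, A = I + B/2 − 1 = 1619 + 17/2 − 1 = 3253/2.
Hence 2A = 3253.

3253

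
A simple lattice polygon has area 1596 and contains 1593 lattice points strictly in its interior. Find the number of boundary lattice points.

8

Pick's theorem gives A = I + B/2 − 1, so B = 2(A − I + 1) = 2(1596 − 1593 + 1) = 8.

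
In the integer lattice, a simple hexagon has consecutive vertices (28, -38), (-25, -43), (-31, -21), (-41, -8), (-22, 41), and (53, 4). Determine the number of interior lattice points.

The shoelace formula gives twice the area as |(28·(-43) − (-25)·(-38)) + ((-25)·(-21) − (-31)·(-43)) + ((-31)·(-8) − (-41)·(-21)) + ((-41)·41 − (-22)·(-8)) + ((-22)·4 − 53·41) + (53·(-38) − 28·4)| = 9819, so the area is 4909.5.
Summing gcd(|Δx|,|Δy|) over the edges gives the boundary count: gcd(53,5) + gcd(6,22) + gcd(10,13) + gcd(19,49) + gcd(75,37) + gcd(25,42) = 1+2+1+1+1+1 = 7.
By Pick's theorem A = I + B/2 − 1, so I = 4909.5 − 7/2 + 1 = 4907.

4907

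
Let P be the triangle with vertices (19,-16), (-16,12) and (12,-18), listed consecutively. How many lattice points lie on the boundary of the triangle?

The number of boundary lattice points is Σ gcd(|Δx|,|Δy|) = gcd(35,28) + gcd(28,30) + gcd(7,2) = 7+2+1 = 10.

10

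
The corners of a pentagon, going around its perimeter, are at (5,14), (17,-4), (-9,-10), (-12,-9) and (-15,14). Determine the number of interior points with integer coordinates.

529

The shoelace formula gives twice the area as |(5·(-4) − 17·14) + (17·(-10) − (-9)·(-4)) + ((-9)·(-9) − (-12)·(-10)) + ((-12)·14 − (-15)·(-9)) + ((-15)·14 − 5·14)| = 1086, so the area is 543.
The number of boundary lattice points is Σ gcd(|Δx|,|Δy|) = gcd(12,18) + gcd(26,6) + gcd(3,1) + gcd(3,23) + gcd(20,0) = 6+2+1+1+20 = 30.
By Pick's theorem A = I + B/2 − 1, so I = 543 − 30/2 + 1 = 529.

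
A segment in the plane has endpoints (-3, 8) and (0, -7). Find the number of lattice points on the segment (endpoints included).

4

The number of lattice points on a segment between lattice points is gcd(|Δx|,|Δy|) + 1 = gcd(3,15) + 1 = 3 + 1 = 4.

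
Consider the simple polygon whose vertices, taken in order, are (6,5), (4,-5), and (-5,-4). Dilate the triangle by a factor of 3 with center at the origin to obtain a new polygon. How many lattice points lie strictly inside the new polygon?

409

By the shoelace formula, twice the signed area is |[6·(-5) − 4·5] + [4·(-4) − (-5)·(-5)] + [(-5)·5 − 6·(-4)]| = 92, so the area is 46.
Summing gcd(|Δx|,|Δy|) over the edges gives the boundary count: gcd(2,10) + gcd(9,1) + gcd(11,9) = 2+1+1 = 4.
Scaling by 3 multiplies the area by 3² = 9 (so the new area is 414) and multiplies the boundary lattice-point count by 3, giving 12.
By Pick's theorem, the interior count of the dilated polygon is 414 − 12/2 + 1 = 409.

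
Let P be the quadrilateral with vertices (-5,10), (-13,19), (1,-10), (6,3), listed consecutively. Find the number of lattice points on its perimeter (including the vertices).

4

Along each edge there are gcd(|Δx|,|Δy|)+1 lattice points, so counting each shared vertex once the boundary has gcd(8,9) + gcd(14,29) + gcd(5,13) + gcd(11,7) = 1+1+1+1 = 4.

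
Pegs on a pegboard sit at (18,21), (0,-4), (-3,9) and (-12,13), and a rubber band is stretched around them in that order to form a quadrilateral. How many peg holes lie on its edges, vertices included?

Along each edge there are gcd(|Δx|,|Δy|)+1 lattice points, so counting each shared vertex once the boundary has gcd(18,25) + gcd(3,13) + gcd(9,4) + gcd(30,8) = 1+1+1+2 = 5.

5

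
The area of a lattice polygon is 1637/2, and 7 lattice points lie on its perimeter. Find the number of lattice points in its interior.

816

Pick's theorem A = I + B/2 − 1 rearranges to I = A − B/2 + 1 = 1637/2 − 7/2 + 1 = 816.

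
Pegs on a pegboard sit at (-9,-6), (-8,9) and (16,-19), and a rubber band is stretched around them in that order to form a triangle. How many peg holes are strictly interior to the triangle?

192

By the shoelace formula, twice the signed area is |[(-9)·9 − (-8)·(-6)] + [(-8)·(-19) − 16·9] + [16·(-6) − (-9)·(-19)]| = 388, so the area is 194.
The number of boundary lattice points is Σ gcd(|Δx|,|Δy|) = gcd(1,15) + gcd(24,28) + gcd(25,13) = 1+4+1 = 6.
Pick's theorem gives I = A − B/2 + 1 = 194 − 6/2 + 1 = 192.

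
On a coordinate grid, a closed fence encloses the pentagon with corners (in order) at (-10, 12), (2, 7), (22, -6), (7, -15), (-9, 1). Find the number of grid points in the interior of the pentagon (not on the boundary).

Using the shoelace formula, 2A = |((-10)·7 − 2·12) + (2·(-6) − 22·7) + (22·(-15) − 7·(-6)) + (7·1 − (-9)·(-15)) + ((-9)·12 − (-10)·1)| = 774, so the area is 387.
Summing gcd(|Δx|,|Δy|) over the edges gives the boundary count: gcd(12,5) + gcd(20,13) + gcd(15,9) + gcd(16,16) + gcd(1,11) = 1+1+3+16+1 = 22.
By Pick's theorem A = I + B/2 − 1, so I = 387 − 22/2 + 1 = 377.

377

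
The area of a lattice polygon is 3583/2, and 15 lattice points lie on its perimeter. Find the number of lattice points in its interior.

1785

Pick's theorem A = I + B/2 − 1 rearranges to I = A − B/2 + 1 = 3583/2 − 15/2 + 1 = 1785.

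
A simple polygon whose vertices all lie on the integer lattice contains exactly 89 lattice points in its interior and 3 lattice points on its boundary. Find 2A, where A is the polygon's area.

179

By Pick's theorem, A = I + B/2 − 1 = 89 + 3/2 − 1 = 179/2.
Hence 2A = 179.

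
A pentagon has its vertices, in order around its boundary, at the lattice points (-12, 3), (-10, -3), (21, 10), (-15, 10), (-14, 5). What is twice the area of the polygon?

By the shoelace formula, twice the signed area is |((-12)·(-3) − (-10)·3) + ((-10)·10 − 21·(-3)) + (21·10 − (-15)·10) + ((-15)·5 − (-14)·10) + ((-14)·3 − (-12)·5)| = 472, so the area is 236.

472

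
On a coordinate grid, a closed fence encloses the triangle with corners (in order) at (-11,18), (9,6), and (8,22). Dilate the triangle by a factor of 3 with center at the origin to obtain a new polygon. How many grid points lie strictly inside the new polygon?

The shoelace formula gives twice the area as |[(-11)·6 − 9·18] + [9·22 − 8·6] + [8·18 − (-11)·22]| = 308, so the area is 154.
Along each edge there are gcd(|Δx|,|Δy|)+1 lattice points, so counting each shared vertex once the boundary has gcd(20,12) + gcd(1,16) + gcd(19,4) = 4+1+1 = 6.
Scaling by 3 multiplies the area by 3² = 9 (so the new area is 1386) and multiplies the boundary lattice-point count by 3, giving 18.
By Pick's theorem, the interior count of the dilated polygon is 1386 − 18/2 + 1 = 1378.

1378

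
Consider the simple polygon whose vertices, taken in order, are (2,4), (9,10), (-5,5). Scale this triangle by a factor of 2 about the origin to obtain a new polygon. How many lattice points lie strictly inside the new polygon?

96

The shoelace formula gives twice the area as |(2·10 − 9·4) + (9·5 − (-5)·10) + ((-5)·4 − 2·5)| = 49, so the area is 49/2.
Along each edge there are gcd(|Δx|,|Δy|)+1 lattice points, so counting each shared vertex once the boundary has gcd(7,6) + gcd(14,5) + gcd(7,1) = 1+1+1 = 3.
Scaling by 2 multiplies the area by 2² = 4 (so the new area is 98) and multiplies the boundary lattice-point count by 2, giving 6.
By Pick's theorem, the interior count of the dilated polygon is 98 − 6/2 + 1 = 96.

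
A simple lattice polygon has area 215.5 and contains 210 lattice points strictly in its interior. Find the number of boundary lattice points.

13

Pick's theorem gives A = I + B/2 − 1, so B = 2(A − I + 1) = 2(215.5 − 210 + 1) = 13.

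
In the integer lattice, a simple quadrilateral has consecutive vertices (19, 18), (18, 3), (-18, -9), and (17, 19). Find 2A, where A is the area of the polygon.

By the shoelace formula, twice the signed area is |(19·3 − 18·18) + (18·(-9) − (-18)·3) + ((-18)·19 − 17·(-9)) + (17·18 − 19·19)| = 619, so the area is 309.5.

619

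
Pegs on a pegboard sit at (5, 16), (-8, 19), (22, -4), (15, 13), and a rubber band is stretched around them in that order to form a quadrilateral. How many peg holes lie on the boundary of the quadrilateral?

4

Summing gcd(|Δx|,|Δy|) over the edges gives the boundary count: gcd(13,3) + gcd(30,23) + gcd(7,17) + gcd(10,3) = 1+1+1+1 = 4.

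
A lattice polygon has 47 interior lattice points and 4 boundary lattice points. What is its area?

Pick's theorem states A = I + B/2 − 1, so A = 47 + 4/2 − 1 = 48.

48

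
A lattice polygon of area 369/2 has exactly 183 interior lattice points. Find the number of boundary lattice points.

5

Pick's theorem gives A = I + B/2 − 1, so B = 2(A − I + 1) = 2(369/2 − 183 + 1) = 5.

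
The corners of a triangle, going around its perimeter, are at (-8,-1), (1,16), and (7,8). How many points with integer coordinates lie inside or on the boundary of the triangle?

91

Using the shoelace formula, 2A = |((-8)·16 − 1·(-1)) + (1·8 − 7·16) + (7·(-1) − (-8)·8)| = 174, so the area is 87.
The number of boundary lattice points is Σ gcd(|Δx|,|Δy|) = gcd(9,17) + gcd(6,8) + gcd(15,9) = 1+2+3 = 6.
Pick's theorem gives I = A − B/2 + 1 = 87 − 6/2 + 1 = 85, so the closed region contains I + B = 85 + 6 = 91 lattice points.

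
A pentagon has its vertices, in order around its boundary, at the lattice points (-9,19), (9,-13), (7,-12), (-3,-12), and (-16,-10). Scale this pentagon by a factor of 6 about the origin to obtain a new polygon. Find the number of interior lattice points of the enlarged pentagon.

13402

Using the shoelace formula, 2A = |((-9)·(-13) − 9·19) + (9·(-12) − 7·(-13)) + (7·(-12) − (-3)·(-12)) + ((-3)·(-10) − (-16)·(-12)) + ((-16)·19 − (-9)·(-10))| = 747, so the area is 373.5.
Summing gcd(|Δx|,|Δy|) over the edges gives the boundary count: gcd(18,32) + gcd(2,1) + gcd(10,0) + gcd(13,2) + gcd(7,29) = 2+1+10+1+1 = 15.
Scaling by 6 multiplies the area by 6² = 36 (so the new area is 13446) and multiplies the boundary lattice-point count by 6, giving 90.
By Pick's theorem, the interior count of the dilated polygon is 13446 − 90/2 + 1 = 13402.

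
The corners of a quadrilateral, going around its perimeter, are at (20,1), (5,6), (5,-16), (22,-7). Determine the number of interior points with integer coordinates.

By the shoelace formula, twice the signed area is |(20·6 − 5·1) + (5·(-16) − 5·6) + (5·(-7) − 22·(-16)) + (22·1 − 20·(-7))| = 484, so the area is 242.
Summing gcd(|Δx|,|Δy|) over the edges gives the boundary count: gcd(15,5) + gcd(0,22) + gcd(17,9) + gcd(2,8) = 5+22+1+2 = 30.
Pick's theorem gives I = A − B/2 + 1 = 242 − 30/2 + 1 = 228.

228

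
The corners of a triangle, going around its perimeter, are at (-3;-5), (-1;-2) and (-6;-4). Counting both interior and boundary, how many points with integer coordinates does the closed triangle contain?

8

The shoelace formula gives twice the area as |[(-3)·(-2) − (-1)·(-5)] + [(-1)·(-4) − (-6)·(-2)] + [(-6)·(-5) − (-3)·(-4)]| = 11, so the area is 5.5.
Summing gcd(|Δx|,|Δy|) over the edges gives the boundary count: gcd(2,3) + gcd(5,2) + gcd(3,1) = 1+1+1 = 3.
Pick's theorem gives I = A − B/2 + 1 = 5.5 − 3/2 + 1 = 5, so the closed region contains I + B = 5 + 3 = 8 lattice points.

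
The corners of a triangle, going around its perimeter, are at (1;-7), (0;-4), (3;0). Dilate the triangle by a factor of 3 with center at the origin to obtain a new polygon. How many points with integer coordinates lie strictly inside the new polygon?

55

Using the shoelace formula, 2A = |(1·(-4) − 0·(-7)) + (0·0 − 3·(-4)) + (3·(-7) − 1·0)| = 13, so the area is 6.5.
The number of boundary lattice points is Σ gcd(|Δx|,|Δy|) = gcd(1,3) + gcd(3,4) + gcd(2,7) = 1+1+1 = 3.
Scaling by 3 multiplies the area by 3² = 9 (so the new area is 117/2) and multiplies the boundary lattice-point count by 3, giving 9.
By Pick's theorem, the interior count of the dilated polygon is 117/2 − 9/2 + 1 = 55.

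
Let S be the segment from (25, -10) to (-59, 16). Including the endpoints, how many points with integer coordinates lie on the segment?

The number of lattice points on a segment between lattice points is gcd(|Δx|,|Δy|) + 1 = gcd(84,26) + 1 = 2 + 1 = 3.

3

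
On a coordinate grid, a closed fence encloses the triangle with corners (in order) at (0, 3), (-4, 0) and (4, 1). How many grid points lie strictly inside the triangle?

9

Using the shoelace formula, 2A = |[0·0 − (-4)·3] + [(-4)·1 − 4·0] + [4·3 − 0·1]| = 20, so the area is 10.
Along each edge there are gcd(|Δx|,|Δy|)+1 lattice points, so counting each shared vertex once the boundary has gcd(4,3) + gcd(8,1) + gcd(4,2) = 1+1+2 = 4.
By Pick's theorem A = I + B/2 − 1, so I = 10 − 4/2 + 1 = 9.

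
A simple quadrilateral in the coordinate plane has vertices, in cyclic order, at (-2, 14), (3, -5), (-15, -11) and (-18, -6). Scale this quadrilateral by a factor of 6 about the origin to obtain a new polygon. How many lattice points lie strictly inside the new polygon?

9181

Using the shoelace formula, 2A = |((-2)·(-5) − 3·14) + (3·(-11) − (-15)·(-5)) + ((-15)·(-6) − (-18)·(-11)) + ((-18)·14 − (-2)·(-6))| = 512, so the area is 256.
Summing gcd(|Δx|,|Δy|) over the edges gives the boundary count: gcd(5,19) + gcd(18,6) + gcd(3,5) + gcd(16,20) = 1+6+1+4 = 12.
Scaling by 6 multiplies the area by 6² = 36 (so the new area is 9216) and multiplies the boundary lattice-point count by 6, giving 72.
By Pick's theorem, the interior count of the dilated polygon is 9216 − 72/2 + 1 = 9181.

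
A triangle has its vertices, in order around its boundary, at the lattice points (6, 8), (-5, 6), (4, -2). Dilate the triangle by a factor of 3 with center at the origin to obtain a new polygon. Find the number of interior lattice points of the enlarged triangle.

Using the shoelace formula, 2A = |[6·6 − (-5)·8] + [(-5)·(-2) − 4·6] + [4·8 − 6·(-2)]| = 106, so the area is 53.
Along each edge there are gcd(|Δx|,|Δy|)+1 lattice points, so counting each shared vertex once the boundary has gcd(11,2) + gcd(9,8) + gcd(2,10) = 1+1+2 = 4.
Scaling by 3 multiplies the area by 3² = 9 (so the new area is 477) and multiplies the boundary lattice-point count by 3, giving 12.
By Pick's theorem, the interior count of the dilated polygon is 477 − 12/2 + 1 = 472.

472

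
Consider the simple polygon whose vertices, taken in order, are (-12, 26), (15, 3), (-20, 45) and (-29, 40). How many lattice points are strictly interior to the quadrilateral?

By the shoelace formula, twice the signed area is |((-12)·3 − 15·26) + (15·45 − (-20)·3) + ((-20)·40 − (-29)·45) + ((-29)·26 − (-12)·40)| = 540, so the area is 270.
The number of boundary lattice points is Σ gcd(|Δx|,|Δy|) = gcd(27,23) + gcd(35,42) + gcd(9,5) + gcd(17,14) = 1+7+1+1 = 10.
Pick's theorem gives I = A − B/2 + 1 = 270 − 10/2 + 1 = 266.

266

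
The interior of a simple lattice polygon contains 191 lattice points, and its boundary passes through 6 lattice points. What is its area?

193

By Pick's theorem, A = I + B/2 − 1 = 191 + 6/2 − 1 = 193.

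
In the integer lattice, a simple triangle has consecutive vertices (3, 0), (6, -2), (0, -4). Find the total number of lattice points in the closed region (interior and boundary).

The shoelace formula gives twice the area as |(3·(-2) − 6·0) + (6·(-4) − 0·(-2)) + (0·0 − 3·(-4))| = 18, so the area is 9.
Summing gcd(|Δx|,|Δy|) over the edges gives the boundary count: gcd(3,2) + gcd(6,2) + gcd(3,4) = 1+2+1 = 4.
Pick's theorem gives I = A − B/2 + 1 = 9 − 4/2 + 1 = 8, so the closed region contains I + B = 8 + 4 = 12 lattice points.

12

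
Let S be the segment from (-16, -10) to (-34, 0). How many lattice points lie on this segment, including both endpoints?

The number of lattice points on a segment between lattice points is gcd(|Δx|,|Δy|) + 1 = gcd(18,10) + 1 = 2 + 1 = 3.

3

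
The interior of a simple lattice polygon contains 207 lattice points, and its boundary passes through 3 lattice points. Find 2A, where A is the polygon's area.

415

By Pick's theorem, A = I + B/2 − 1 = 207 + 3/2 − 1 = 415/2.
Hence 2A = 415.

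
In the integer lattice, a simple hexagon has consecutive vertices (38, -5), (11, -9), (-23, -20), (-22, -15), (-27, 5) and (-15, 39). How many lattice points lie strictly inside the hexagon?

1850

By the shoelace formula, twice the signed area is |(38·(-9) − 11·(-5)) + (11·(-20) − (-23)·(-9)) + ((-23)·(-15) − (-22)·(-20)) + ((-22)·5 − (-27)·(-15)) + ((-27)·39 − (-15)·5) + ((-15)·(-5) − 38·39)| = 3709, so the area is 1854.5.
Summing gcd(|Δx|,|Δy|) over the edges gives the boundary count: gcd(27,4) + gcd(34,11) + gcd(1,5) + gcd(5,20) + gcd(12,34) + gcd(53,44) = 1+1+1+5+2+1 = 11.
Pick's theorem gives I = A − B/2 + 1 = 1854.5 − 11/2 + 1 = 1850.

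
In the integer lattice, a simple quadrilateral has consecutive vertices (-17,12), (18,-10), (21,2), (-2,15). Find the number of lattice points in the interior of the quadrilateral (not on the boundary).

The shoelace formula gives twice the area as |[(-17)·(-10) − 18·12] + [18·2 − 21·(-10)] + [21·15 − (-2)·2] + [(-2)·12 − (-17)·15]| = 750, so the area is 375.
Summing gcd(|Δx|,|Δy|) over the edges gives the boundary count: gcd(35,22) + gcd(3,12) + gcd(23,13) + gcd(15,3) = 1+3+1+3 = 8.
Pick's theorem gives I = A − B/2 + 1 = 375 − 8/2 + 1 = 372.

372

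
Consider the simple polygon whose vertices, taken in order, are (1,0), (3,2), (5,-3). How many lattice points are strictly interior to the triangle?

6

The shoelace formula gives twice the area as |(1·2 − 3·0) + (3·(-3) − 5·2) + (5·0 − 1·(-3))| = 14, so the area is 7.
Along each edge there are gcd(|Δx|,|Δy|)+1 lattice points, so counting each shared vertex once the boundary has gcd(2,2) + gcd(2,5) + gcd(4,3) = 2+1+1 = 4.
By Pick's theorem A = I + B/2 − 1, so I = 7 − 4/2 + 1 = 6.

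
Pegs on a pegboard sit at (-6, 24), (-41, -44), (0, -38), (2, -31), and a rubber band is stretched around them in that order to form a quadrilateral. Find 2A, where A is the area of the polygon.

2744

By the shoelace formula, twice the signed area is |((-6)·(-44) − (-41)·24) + ((-41)·(-38) − 0·(-44)) + (0·(-31) − 2·(-38)) + (2·24 − (-6)·(-31))| = 2744, so the area is 1372.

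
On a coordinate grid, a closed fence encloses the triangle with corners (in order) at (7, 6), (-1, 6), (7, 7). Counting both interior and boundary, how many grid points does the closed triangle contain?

10

Using the shoelace formula, 2A = |(7·6 − (-1)·6) + ((-1)·7 − 7·6) + (7·6 − 7·7)| = 8, so the area is 4.
Along each edge there are gcd(|Δx|,|Δy|)+1 lattice points, so counting each shared vertex once the boundary has gcd(8,0) + gcd(8,1) + gcd(0,1) = 8+1+1 = 10.
Pick's theorem gives I = A − B/2 + 1 = 4 − 10/2 + 1 = 0, so the closed region contains I + B = 0 + 10 = 10 lattice points.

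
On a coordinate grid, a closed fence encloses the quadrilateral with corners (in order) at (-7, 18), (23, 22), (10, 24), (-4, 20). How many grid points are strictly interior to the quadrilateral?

62

By the shoelace formula, twice the signed area is |((-7)·22 − 23·18) + (23·24 − 10·22) + (10·20 − (-4)·24) + ((-4)·18 − (-7)·20)| = 128, so the area is 64.
Summing gcd(|Δx|,|Δy|) over the edges gives the boundary count: gcd(30,4) + gcd(13,2) + gcd(14,4) + gcd(3,2) = 2+1+2+1 = 6.
By Pick's theorem A = I + B/2 − 1, so I = 64 − 6/2 + 1 = 62.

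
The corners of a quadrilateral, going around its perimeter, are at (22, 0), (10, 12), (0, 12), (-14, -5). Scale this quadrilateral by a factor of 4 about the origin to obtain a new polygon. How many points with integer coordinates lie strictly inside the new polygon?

The shoelace formula gives twice the area as |(22·12 − 10·0) + (10·12 − 0·12) + (0·(-5) − (-14)·12) + ((-14)·0 − 22·(-5))| = 662, so the area is 331.
Summing gcd(|Δx|,|Δy|) over the edges gives the boundary count: gcd(12,12) + gcd(10,0) + gcd(14,17) + gcd(36,5) = 12+10+1+1 = 24.
Scaling by 4 multiplies the area by 4² = 16 (so the new area is 5296) and multiplies the boundary lattice-point count by 4, giving 96.
By Pick's theorem, the interior count of the dilated polygon is 5296 − 96/2 + 1 = 5249.

5249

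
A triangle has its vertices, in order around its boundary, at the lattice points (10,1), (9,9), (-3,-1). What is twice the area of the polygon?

By the shoelace formula, twice the signed area is |(10·9 − 9·1) + (9·(-1) − (-3)·9) + ((-3)·1 − 10·(-1))| = 106, so the area is 53.

106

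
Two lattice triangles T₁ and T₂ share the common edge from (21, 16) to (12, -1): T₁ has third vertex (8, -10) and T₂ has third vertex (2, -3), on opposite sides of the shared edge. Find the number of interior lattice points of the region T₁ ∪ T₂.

The union is the simple quadrilateral with vertices (21, 16), (8, -10), (12, -1), (2, -3) in order.
Using the shoelace formula, 2A = |(21·(-10) − 8·16) + (8·(-1) − 12·(-10)) + (12·(-3) − 2·(-1)) + (2·16 − 21·(-3))| = 165, so the area is 165/2.
Along each edge there are gcd(|Δx|,|Δy|)+1 lattice points, so counting each shared vertex once the boundary has gcd(13,26) + gcd(4,9) + gcd(10,2) + gcd(19,19) = 13+1+2+19 = 35.
By Pick's theorem I = A − B/2 + 1 = 165/2 − 35/2 + 1 = 66.

66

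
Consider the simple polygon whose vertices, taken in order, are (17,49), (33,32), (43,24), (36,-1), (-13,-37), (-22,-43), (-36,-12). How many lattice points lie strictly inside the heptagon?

The shoelace formula gives twice the area as |(17·32 − 33·49) + (33·24 − 43·32) + (43·(-1) − 36·24) + (36·(-37) − (-13)·(-1)) + ((-13)·(-43) − (-22)·(-37)) + ((-22)·(-12) − (-36)·(-43)) + ((-36)·49 − 17·(-12))| = 7008, so the area is 3504.
The number of boundary lattice points is Σ gcd(|Δx|,|Δy|) = gcd(16,17) + gcd(10,8) + gcd(7,25) + gcd(49,36) + gcd(9,6) + gcd(14,31) + gcd(53,61) = 1+2+1+1+3+1+1 = 10.
Pick's theorem gives I = A − B/2 + 1 = 3504 − 10/2 + 1 = 3500.

3500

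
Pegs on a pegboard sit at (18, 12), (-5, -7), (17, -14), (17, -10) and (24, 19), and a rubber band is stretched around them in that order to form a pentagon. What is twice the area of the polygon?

By the shoelace formula, twice the signed area is |(18·(-7) − (-5)·12) + ((-5)·(-14) − 17·(-7)) + (17·(-10) − 17·(-14)) + (17·19 − 24·(-10)) + (24·12 − 18·19)| = 700, so the area is 350.

700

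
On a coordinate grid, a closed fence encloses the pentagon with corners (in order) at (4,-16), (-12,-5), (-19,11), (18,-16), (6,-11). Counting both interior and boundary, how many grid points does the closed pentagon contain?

Using the shoelace formula, 2A = |[4·(-5) − (-12)·(-16)] + [(-12)·11 − (-19)·(-5)] + [(-19)·(-16) − 18·11] + [18·(-11) − 6·(-16)] + [6·(-16) − 4·(-11)]| = 487, so the area is 243.5.
Along each edge there are gcd(|Δx|,|Δy|)+1 lattice points, so counting each shared vertex once the boundary has gcd(16,11) + gcd(7,16) + gcd(37,27) + gcd(12,5) + gcd(2,5) = 1+1+1+1+1 = 5.
Pick's theorem gives I = A − B/2 + 1 = 243.5 − 5/2 + 1 = 242, so the closed region contains I + B = 242 + 5 = 247 lattice points.

247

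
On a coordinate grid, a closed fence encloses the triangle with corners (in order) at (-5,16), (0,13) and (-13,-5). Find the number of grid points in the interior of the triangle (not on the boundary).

64

By the shoelace formula, twice the signed area is |[(-5)·13 − 0·16] + [0·(-5) − (-13)·13] + [(-13)·16 − (-5)·(-5)]| = 129, so the area is 64.5.
Along each edge there are gcd(|Δx|,|Δy|)+1 lattice points, so counting each shared vertex once the boundary has gcd(5,3) + gcd(13,18) + gcd(8,21) = 1+1+1 = 3.
Pick's theorem gives I = A − B/2 + 1 = 64.5 − 3/2 + 1 = 64.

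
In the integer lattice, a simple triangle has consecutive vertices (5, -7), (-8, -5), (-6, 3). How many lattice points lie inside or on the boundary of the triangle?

By the shoelace formula, twice the signed area is |(5·(-5) − (-8)·(-7)) + ((-8)·3 − (-6)·(-5)) + ((-6)·(-7) − 5·3)| = 108, so the area is 54.
The number of boundary lattice points is Σ gcd(|Δx|,|Δy|) = gcd(13,2) + gcd(2,8) + gcd(11,10) = 1+2+1 = 4.
Pick's theorem gives I = A − B/2 + 1 = 54 − 4/2 + 1 = 53, so the closed region contains I + B = 53 + 4 = 57 lattice points.

57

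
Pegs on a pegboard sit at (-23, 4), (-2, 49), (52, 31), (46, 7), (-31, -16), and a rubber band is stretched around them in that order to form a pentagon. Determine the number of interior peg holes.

By the shoelace formula, twice the signed area is |((-23)·49 − (-2)·4) + ((-2)·31 − 52·49) + (52·7 − 46·31) + (46·(-16) − (-31)·7) + ((-31)·4 − (-23)·(-16))| = 5802, so the area is 2901.
The number of boundary lattice points is Σ gcd(|Δx|,|Δy|) = gcd(21,45) + gcd(54,18) + gcd(6,24) + gcd(77,23) + gcd(8,20) = 3+18+6+1+4 = 32.
Pick's theorem gives I = A − B/2 + 1 = 2901 − 32/2 + 1 = 2886.

2886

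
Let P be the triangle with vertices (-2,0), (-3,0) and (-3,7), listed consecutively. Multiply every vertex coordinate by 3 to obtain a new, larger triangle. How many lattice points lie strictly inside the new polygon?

The shoelace formula gives twice the area as |[(-2)·0 − (-3)·0] + [(-3)·7 − (-3)·0] + [(-3)·0 − (-2)·7]| = 7, so the area is 7/2.
Along each edge there are gcd(|Δx|,|Δy|)+1 lattice points, so counting each shared vertex once the boundary has gcd(1,0) + gcd(0,7) + gcd(1,7) = 1+7+1 = 9.
Scaling by 3 multiplies the area by 3² = 9 (so the new area is 63/2) and multiplies the boundary lattice-point count by 3, giving 27.
By Pick's theorem, the interior count of the dilated polygon is 63/2 − 27/2 + 1 = 19.

19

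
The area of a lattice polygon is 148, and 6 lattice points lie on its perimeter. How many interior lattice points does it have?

146

From Pick's theorem, I = A − B/2 + 1 = 148 − 6/2 + 1 = 146.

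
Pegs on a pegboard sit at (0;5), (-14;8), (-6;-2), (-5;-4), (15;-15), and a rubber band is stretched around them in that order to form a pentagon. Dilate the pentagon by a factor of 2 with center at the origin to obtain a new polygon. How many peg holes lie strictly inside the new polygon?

The shoelace formula gives twice the area as |(0·8 − (-14)·5) + ((-14)·(-2) − (-6)·8) + ((-6)·(-4) − (-5)·(-2)) + ((-5)·(-15) − 15·(-4)) + (15·5 − 0·(-15))| = 370, so the area is 185.
The number of boundary lattice points is Σ gcd(|Δx|,|Δy|) = gcd(14,3) + gcd(8,10) + gcd(1,2) + gcd(20,11) + gcd(15,20) = 1+2+1+1+5 = 10.
Scaling by 2 multiplies the area by 2² = 4 (so the new area is 740) and multiplies the boundary lattice-point count by 2, giving 20.
By Pick's theorem, the interior count of the dilated polygon is 740 − 20/2 + 1 = 731.

731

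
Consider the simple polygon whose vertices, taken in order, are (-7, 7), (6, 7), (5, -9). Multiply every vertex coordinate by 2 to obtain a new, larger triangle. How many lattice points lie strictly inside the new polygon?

399

By the shoelace formula, twice the signed area is |((-7)·7 − 6·7) + (6·(-9) − 5·7) + (5·7 − (-7)·(-9))| = 208, so the area is 104.
Along each edge there are gcd(|Δx|,|Δy|)+1 lattice points, so counting each shared vertex once the boundary has gcd(13,0) + gcd(1,16) + gcd(12,16) = 13+1+4 = 18.
Scaling by 2 multiplies the area by 2² = 4 (so the new area is 416) and multiplies the boundary lattice-point count by 2, giving 36.
By Pick's theorem, the interior count of the dilated polygon is 416 − 36/2 + 1 = 399.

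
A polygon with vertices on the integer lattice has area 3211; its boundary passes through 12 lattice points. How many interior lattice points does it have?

3206

Pick's theorem A = I + B/2 − 1 rearranges to I = A − B/2 + 1 = 3211 − 12/2 + 1 = 3206.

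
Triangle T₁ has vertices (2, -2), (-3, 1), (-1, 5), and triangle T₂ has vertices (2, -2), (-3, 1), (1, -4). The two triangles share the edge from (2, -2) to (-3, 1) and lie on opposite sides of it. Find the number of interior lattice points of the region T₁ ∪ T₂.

The union is the simple quadrilateral with vertices (2, -2), (-1, 5), (-3, 1), (1, -4) in order.
The shoelace formula gives twice the area as |(2·5 − (-1)·(-2)) + ((-1)·1 − (-3)·5) + ((-3)·(-4) − 1·1) + (1·(-2) − 2·(-4))| = 39, so the area is 39/2.
The number of boundary lattice points is Σ gcd(|Δx|,|Δy|) = gcd(3,7) + gcd(2,4) + gcd(4,5) + gcd(1,2) = 1+2+1+1 = 5.
By Pick's theorem I = A − B/2 + 1 = 39/2 − 5/2 + 1 = 18.

18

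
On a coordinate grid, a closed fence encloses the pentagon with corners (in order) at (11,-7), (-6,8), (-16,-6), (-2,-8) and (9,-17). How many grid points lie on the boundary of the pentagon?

8

Summing gcd(|Δx|,|Δy|) over the edges gives the boundary count: gcd(17,15) + gcd(10,14) + gcd(14,2) + gcd(11,9) + gcd(2,10) = 1+2+2+1+2 = 8.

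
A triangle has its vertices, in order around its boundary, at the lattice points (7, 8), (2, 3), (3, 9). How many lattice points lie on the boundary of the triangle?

7

Along each edge there are gcd(|Δx|,|Δy|)+1 lattice points, so counting each shared vertex once the boundary has gcd(5,5) + gcd(1,6) + gcd(4,1) = 5+1+1 = 7.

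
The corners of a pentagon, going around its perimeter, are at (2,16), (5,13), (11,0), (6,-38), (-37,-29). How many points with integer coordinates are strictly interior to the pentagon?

Using the shoelace formula, 2A = |(2·13 − 5·16) + (5·0 − 11·13) + (11·(-38) − 6·0) + (6·(-29) − (-37)·(-38)) + ((-37)·16 − 2·(-29))| = 2729, so the area is 2729/2.
Along each edge there are gcd(|Δx|,|Δy|)+1 lattice points, so counting each shared vertex once the boundary has gcd(3,3) + gcd(6,13) + gcd(5,38) + gcd(43,9) + gcd(39,45) = 3+1+1+1+3 = 9.
Pick's theorem gives I = A − B/2 + 1 = 2729/2 − 9/2 + 1 = 1361.

1361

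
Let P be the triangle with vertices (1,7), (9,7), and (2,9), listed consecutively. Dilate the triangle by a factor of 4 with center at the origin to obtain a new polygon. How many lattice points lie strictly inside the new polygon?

Using the shoelace formula, 2A = |(1·7 − 9·7) + (9·9 − 2·7) + (2·7 − 1·9)| = 16, so the area is 8.
Summing gcd(|Δx|,|Δy|) over the edges gives the boundary count: gcd(8,0) + gcd(7,2) + gcd(1,2) = 8+1+1 = 10.
Scaling by 4 multiplies the area by 4² = 16 (so the new area is 128) and multiplies the boundary lattice-point count by 4, giving 40.
By Pick's theorem, the interior count of the dilated polygon is 128 − 40/2 + 1 = 109.

109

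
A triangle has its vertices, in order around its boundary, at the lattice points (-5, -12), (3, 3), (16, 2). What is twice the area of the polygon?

203

The shoelace formula gives twice the area as |((-5)·3 − 3·(-12)) + (3·2 − 16·3) + (16·(-12) − (-5)·2)| = 203, so the area is 101.5.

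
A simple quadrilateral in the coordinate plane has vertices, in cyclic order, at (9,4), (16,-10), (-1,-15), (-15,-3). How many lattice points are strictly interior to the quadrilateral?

Using the shoelace formula, 2A = |[9·(-10) − 16·4] + [16·(-15) − (-1)·(-10)] + [(-1)·(-3) − (-15)·(-15)] + [(-15)·4 − 9·(-3)]| = 659, so the area is 329.5.
Along each edge there are gcd(|Δx|,|Δy|)+1 lattice points, so counting each shared vertex once the boundary has gcd(7,14) + gcd(17,5) + gcd(14,12) + gcd(24,7) = 7+1+2+1 = 11.
By Pick's theorem A = I + B/2 − 1, so I = 329.5 − 11/2 + 1 = 325.

325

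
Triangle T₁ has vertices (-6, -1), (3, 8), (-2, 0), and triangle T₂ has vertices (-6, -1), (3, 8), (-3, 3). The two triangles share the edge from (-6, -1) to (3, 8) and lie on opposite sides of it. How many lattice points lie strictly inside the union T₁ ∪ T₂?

17

The union is the simple quadrilateral with vertices (-6, -1), (-2, 0), (3, 8), (-3, 3) in order.
By the shoelace formula, twice the signed area is |[(-6)·0 − (-2)·(-1)] + [(-2)·8 − 3·0] + [3·3 − (-3)·8] + [(-3)·(-1) − (-6)·3]| = 36, so the area is 18.
The number of boundary lattice points is Σ gcd(|Δx|,|Δy|) = gcd(4,1) + gcd(5,8) + gcd(6,5) + gcd(3,4) = 1+1+1+1 = 4.
By Pick's theorem I = A − B/2 + 1 = 18 − 4/2 + 1 = 17.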